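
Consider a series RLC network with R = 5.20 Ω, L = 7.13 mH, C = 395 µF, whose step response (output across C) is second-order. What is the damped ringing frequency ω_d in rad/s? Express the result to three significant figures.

ω_d ≈ 471 rad/s

For a series RLC circuit (capacitor voltage as output), ω_n = 1/√(LC) = 1/√(7.13 mH · 395 µF) = 596 rad/s.
ζ = (R/2)·√(C/L) = (5.20/2)·√(395 µF/7.13 mH) = 0.612.
ω_d = 596·√(1 − 0.612²) = 471 rad/s.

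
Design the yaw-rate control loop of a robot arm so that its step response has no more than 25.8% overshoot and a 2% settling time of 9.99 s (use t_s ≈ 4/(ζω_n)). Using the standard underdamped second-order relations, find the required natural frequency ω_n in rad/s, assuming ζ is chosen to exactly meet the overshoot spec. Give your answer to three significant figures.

ω_n ≈ 1.01 rad/s

From %OS = 100·exp(−πζ/√(1−ζ²)), invert to get ζ = −ln(OS)/√(π² + ln²(OS)) with OS = 0.258.
−ln 0.258 = 1.355, so ζ = 1.355/√(π² + 1.835) = 0.396.
From t_s ≈ 4/(ζω_n): ω_n = 4/(ζ·t_s) = 4/(0.396·9.99) = 1.01 rad/s.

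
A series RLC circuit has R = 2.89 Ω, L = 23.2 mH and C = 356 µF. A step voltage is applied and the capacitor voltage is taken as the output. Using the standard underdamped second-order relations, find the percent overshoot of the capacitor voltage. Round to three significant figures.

%OS ≈ 56.5%

For a series RLC circuit (capacitor voltage as output), ω_n = 1/√(LC) = 1/√(23.2 mH · 356 µF) = 348 rad/s.
ζ = (R/2)·√(C/L) = (2.89/2)·√(356 µF/23.2 mH) = 0.179.
Overshoot: exp(−π·0.179/√(1−0.179²)) = 0.565, i.e. 56.5%.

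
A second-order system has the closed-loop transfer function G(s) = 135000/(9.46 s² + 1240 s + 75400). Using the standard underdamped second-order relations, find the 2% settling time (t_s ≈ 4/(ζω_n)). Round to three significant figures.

t_s ≈ 0.0610 s

Dividing through by 9.46: denominator becomes s² + 131.1 s + 7970.
So ω_n = √7970 = 89.3 rad/s and ζ = 131.1/(2·89.3) = 0.734.
t_s ≈ 4/(ζω_n) = 0.0610 s.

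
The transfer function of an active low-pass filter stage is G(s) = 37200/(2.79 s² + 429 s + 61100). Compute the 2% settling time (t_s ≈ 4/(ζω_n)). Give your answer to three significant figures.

Dividing through by 2.79: denominator becomes s² + 153.8 s + 21900.
So ω_n = √21900 = 148 rad/s and ζ = 153.8/(2·148) = 0.520.
t_s ≈ 4/(ζω_n) = 0.0520 s.

t_s ≈ 0.0520 s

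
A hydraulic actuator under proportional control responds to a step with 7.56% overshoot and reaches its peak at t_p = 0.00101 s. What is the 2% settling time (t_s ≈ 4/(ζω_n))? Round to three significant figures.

From the overshoot, ζ = −ln(OS)/√(π²+ln²(OS)) = 0.635.
t_p = π/ω_d ⇒ ω_d = 3110 rad/s; then ω_n = ω_d/√(1−ζ²) = 4030 rad/s.
t_s ≈ 4/(ζω_n) = 4/(0.635·4030) = 0.00156 s.

t_s ≈ 0.00156 s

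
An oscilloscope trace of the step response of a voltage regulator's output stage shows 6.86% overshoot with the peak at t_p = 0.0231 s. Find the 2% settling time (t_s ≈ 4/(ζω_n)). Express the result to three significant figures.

t_s ≈ 0.0345 s

The overshoot fixes ζ = −ln(OS)/√(π²+ln²(OS)) = 0.649.
From t_p = π/ω_d, ω_d = π/0.0231 = 136 rad/s, so ω_n = ω_d/√(1−ζ²) = 179 rad/s.
t_s ≈ 4/(ζω_n) = 4/(0.649·179) = 0.0345 s.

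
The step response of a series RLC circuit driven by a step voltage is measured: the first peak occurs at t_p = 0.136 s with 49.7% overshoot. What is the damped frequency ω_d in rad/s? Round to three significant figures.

ω_d ≈ 23.1 rad/s

t_p = π/ω_d, so ω_d = π/0.136 = 23.1 rad/s.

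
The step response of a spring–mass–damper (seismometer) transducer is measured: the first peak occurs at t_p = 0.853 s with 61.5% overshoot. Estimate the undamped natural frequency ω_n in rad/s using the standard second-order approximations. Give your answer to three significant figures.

From the overshoot, ζ = −ln(OS)/√(π²+ln²(OS)) = 0.153.
t_p = π/ω_d ⇒ ω_d = 3.68 rad/s; then ω_n = ω_d/√(1−ζ²) = 3.73 rad/s.

ω_n ≈ 3.73 rad/s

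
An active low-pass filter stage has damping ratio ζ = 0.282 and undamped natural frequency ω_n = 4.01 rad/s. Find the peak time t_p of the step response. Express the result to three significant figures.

The damped frequency is ω_d = ω_n√(1−ζ²) = 4.01·√(1−0.0795) = 3.85 rad/s.
Peak time t_p = π/ω_d = π/3.85 = 0.817 s.

t_p ≈ 0.817 s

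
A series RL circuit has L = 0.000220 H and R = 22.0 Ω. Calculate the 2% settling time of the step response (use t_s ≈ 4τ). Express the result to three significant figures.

τ = L/R = 0.000220/22.0 = 0.0000100 s.
t_s ≈ 4τ = 0.0000400 s.

t_s ≈ 0.0000400 s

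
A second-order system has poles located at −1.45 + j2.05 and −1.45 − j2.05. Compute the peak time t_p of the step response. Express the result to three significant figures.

t_p = π/ω_d with ω_d = 2.05 (the imaginary part), so t_p = 1.53 s.

t_p ≈ 1.53 s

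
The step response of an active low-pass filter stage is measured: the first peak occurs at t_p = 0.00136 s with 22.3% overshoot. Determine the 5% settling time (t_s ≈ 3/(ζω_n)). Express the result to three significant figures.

ζ from %OS: ζ = |ln 0.223|/√(π²+ln²0.223) = 0.431.
From t_p = π/ω_d, ω_d = π/0.00136 = 2310 rad/s, so ω_n = ω_d/√(1−ζ²) = 2560 rad/s.
t_s ≈ 3/(ζω_n) = 3/(0.431·2560) = 0.00272 s.

t_s ≈ 0.00272 s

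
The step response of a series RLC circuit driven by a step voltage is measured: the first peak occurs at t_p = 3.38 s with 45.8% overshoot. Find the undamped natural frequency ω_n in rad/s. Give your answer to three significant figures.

ω_n ≈ 0.958 rad/s

From the overshoot, ζ = −ln(OS)/√(π²+ln²(OS)) = 0.241.
t_p = π/ω_d ⇒ ω_d = 0.929 rad/s; then ω_n = ω_d/√(1−ζ²) = 0.958 rad/s.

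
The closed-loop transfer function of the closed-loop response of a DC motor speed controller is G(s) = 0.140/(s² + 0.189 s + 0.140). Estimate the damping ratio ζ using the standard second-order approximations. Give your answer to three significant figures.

Matching coefficients with s² + 2ζω_n s + ω_n² gives ω_n² = 0.140 ⇒ ω_n = 0.374 rad/s, and ζ = 0.189/(2ω_n) = 0.253.

ζ ≈ 0.253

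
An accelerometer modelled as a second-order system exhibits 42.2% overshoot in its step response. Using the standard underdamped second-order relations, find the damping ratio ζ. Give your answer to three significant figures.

ζ ≈ 0.265

From %OS = 100·exp(−πζ/√(1−ζ²)), invert to get ζ = −ln(OS)/√(π² + ln²(OS)) with OS = 0.422.
−ln 0.422 = 0.8627, so ζ = 0.8627/√(π² + 0.7443) = 0.265.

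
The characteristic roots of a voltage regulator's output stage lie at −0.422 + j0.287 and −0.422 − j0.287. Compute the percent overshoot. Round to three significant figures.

|pole| = ω_n = √(0.422² + 0.287²) = 0.510 rad/s; ζ = cos θ = σ/ω_n = 0.827.
Overshoot: exp(−π·0.827/√(1−0.827²)) = 0.00986, i.e. 0.986%.

%OS ≈ 0.986%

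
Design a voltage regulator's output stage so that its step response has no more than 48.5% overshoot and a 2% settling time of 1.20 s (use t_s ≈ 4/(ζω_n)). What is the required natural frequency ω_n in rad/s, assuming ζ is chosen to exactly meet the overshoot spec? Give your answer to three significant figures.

ω_n ≈ 14.9 rad/s

From %OS = 100·exp(−πζ/√(1−ζ²)), invert to get ζ = −ln(OS)/√(π² + ln²(OS)) with OS = 0.485.
−ln 0.485 = 0.7236, so ζ = 0.7236/√(π² + 0.5236) = 0.224.
From t_s ≈ 4/(ζω_n): ω_n = 4/(ζ·t_s) = 4/(0.224·1.20) = 14.9 rad/s.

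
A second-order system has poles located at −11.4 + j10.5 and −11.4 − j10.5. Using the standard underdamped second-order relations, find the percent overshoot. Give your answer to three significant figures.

%OS ≈ 3.30%

With σ = 11.4, ω_d = 10.5: ω_n = √(σ²+ω_d²) = 15.5 rad/s, ζ = σ/ω_n = 0.736.
%OS = 100 e^{−πζ/√(1−ζ²)} with ζ = 0.736 gives 3.30%.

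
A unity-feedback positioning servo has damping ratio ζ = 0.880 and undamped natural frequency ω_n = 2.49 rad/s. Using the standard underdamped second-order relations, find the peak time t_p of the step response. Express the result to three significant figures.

The damped frequency is ω_d = ω_n√(1−ζ²) = 2.49·√(1−0.774) = 1.18 rad/s.
Peak time t_p = π/ω_d = π/1.18 = 2.66 s.

t_p ≈ 2.66 s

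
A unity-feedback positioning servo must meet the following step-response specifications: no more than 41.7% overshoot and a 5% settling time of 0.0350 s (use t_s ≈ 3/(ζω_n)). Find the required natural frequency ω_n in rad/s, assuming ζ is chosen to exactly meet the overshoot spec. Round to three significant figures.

From %OS = 100·exp(−πζ/√(1−ζ²)), invert to get ζ = −ln(OS)/√(π² + ln²(OS)) with OS = 0.417.
−ln 0.417 = 0.8747, so ζ = 0.8747/√(π² + 0.7650) = 0.268.
Then ω_n = 3/(ζ t_s) = 3/(0.268 × 0.0350) = 320 rad/s.

ω_n ≈ 320 rad/s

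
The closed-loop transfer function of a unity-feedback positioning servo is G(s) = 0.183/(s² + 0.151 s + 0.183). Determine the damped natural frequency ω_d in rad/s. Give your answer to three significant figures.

ω_d ≈ 0.421 rad/s

ω_n = √0.183 = 0.428 rad/s; ζ = 0.151/(2·0.428) = 0.176.
The damped frequency ω_d = ω_n√(1−ζ²) = 0.421 rad/s.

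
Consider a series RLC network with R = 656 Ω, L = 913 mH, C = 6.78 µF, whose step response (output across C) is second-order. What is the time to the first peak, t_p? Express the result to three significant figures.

For a series RLC circuit (capacitor voltage as output), ω_n = 1/√(LC) = 1/√(913 mH · 6.78 µF) = 402 rad/s.
ζ = (R/2)·√(C/L) = (656/2)·√(6.78 µF/913 mH) = 0.894.
ω_d = 402·√(1 − 0.894²) = 180 rad/s. t_p = π/ω_d = 0.0174 s.

t_p ≈ 0.0174 s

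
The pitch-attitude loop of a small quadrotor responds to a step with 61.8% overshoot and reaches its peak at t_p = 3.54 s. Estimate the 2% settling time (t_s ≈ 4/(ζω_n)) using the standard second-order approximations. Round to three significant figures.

The overshoot fixes ζ = −ln(OS)/√(π²+ln²(OS)) = 0.151.
From t_p = π/ω_d, ω_d = π/3.54 = 0.887 rad/s, so ω_n = ω_d/√(1−ζ²) = 0.898 rad/s.
t_s ≈ 4/(ζω_n) = 4/(0.151·0.898) = 29.4 s.

t_s ≈ 29.4 s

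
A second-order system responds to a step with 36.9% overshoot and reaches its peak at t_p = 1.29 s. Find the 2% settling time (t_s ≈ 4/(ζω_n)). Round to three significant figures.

From the overshoot, ζ = −ln(OS)/√(π²+ln²(OS)) = 0.302.
From t_p = π/ω_d, ω_d = π/1.29 = 2.44 rad/s, so ω_n = ω_d/√(1−ζ²) = 2.56 rad/s.
t_s ≈ 4/(ζω_n) = 4/(0.302·2.56) = 5.18 s.

t_s ≈ 5.18 s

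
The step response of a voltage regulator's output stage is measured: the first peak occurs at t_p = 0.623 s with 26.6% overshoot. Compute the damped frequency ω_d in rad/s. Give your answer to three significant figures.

ω_d ≈ 5.04 rad/s

t_p = π/ω_d, so ω_d = π/0.623 = 5.04 rad/s.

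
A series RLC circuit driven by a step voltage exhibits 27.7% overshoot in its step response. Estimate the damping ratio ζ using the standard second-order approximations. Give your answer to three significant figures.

Inverting the overshoot relation: ζ = |ln 0.277|/√(π² + ln²0.277) = 0.378.

ζ ≈ 0.378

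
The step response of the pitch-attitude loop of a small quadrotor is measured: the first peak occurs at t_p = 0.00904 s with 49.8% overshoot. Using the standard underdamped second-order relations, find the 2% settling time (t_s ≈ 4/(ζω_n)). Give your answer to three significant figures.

The overshoot fixes ζ = −ln(OS)/√(π²+ln²(OS)) = 0.217.
From t_p = π/ω_d, ω_d = π/0.00904 = 348 rad/s, so ω_n = ω_d/√(1−ζ²) = 356 rad/s.
t_s ≈ 4/(ζω_n) = 4/(0.217·356) = 0.0519 s.

t_s ≈ 0.0519 s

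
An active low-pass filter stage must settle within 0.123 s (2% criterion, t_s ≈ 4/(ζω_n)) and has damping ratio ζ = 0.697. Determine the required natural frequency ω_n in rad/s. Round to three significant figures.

Rearranging t_s ≈ 4/(ζω_n) gives ω_n = 4/(ζ·t_s) = 4/(0.697 × 0.123) = 46.7 rad/s.

ω_n ≈ 46.7 rad/s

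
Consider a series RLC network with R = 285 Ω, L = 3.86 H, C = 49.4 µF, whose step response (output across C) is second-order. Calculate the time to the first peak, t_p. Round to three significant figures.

For a series RLC circuit (capacitor voltage as output), ω_n = 1/√(LC) = 1/√(3.86 H · 49.4 µF) = 72.4 rad/s.
ζ = (R/2)·√(C/L) = (285/2)·√(49.4 µF/3.86 H) = 0.510.
The damped frequency ω_d = ω_n√(1−ζ²) = 62.3 rad/s. t_p = π/ω_d = 0.0504 s.

t_p ≈ 0.0504 s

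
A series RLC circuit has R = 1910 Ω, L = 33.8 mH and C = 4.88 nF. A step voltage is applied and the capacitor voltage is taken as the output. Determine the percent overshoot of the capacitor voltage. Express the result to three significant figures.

%OS ≈ 29.4%

For a series RLC circuit (capacitor voltage as output), ω_n = 1/√(LC) = 1/√(33.8 mH · 4.88 nF) = 77900 rad/s.
ζ = (R/2)·√(C/L) = (1910/2)·√(4.88 nF/33.8 mH) = 0.363.
%OS = 100 e^{−πζ/√(1−ζ²)} with ζ = 0.363 gives 29.4%.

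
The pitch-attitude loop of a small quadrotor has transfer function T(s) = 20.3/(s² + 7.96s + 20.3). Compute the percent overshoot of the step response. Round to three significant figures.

Matching coefficients with s² + 2ζω_n s + ω_n² gives ω_n² = 20.3 ⇒ ω_n = 4.51 rad/s, and ζ = 7.96/(2ω_n) = 0.883.
%OS = 100·exp(−πζ/√(1−ζ²)) = 0.268%.

%OS ≈ 0.268%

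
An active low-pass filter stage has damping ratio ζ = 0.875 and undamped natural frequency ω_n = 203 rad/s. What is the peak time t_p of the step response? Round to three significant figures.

t_p ≈ 0.0320 s

The damped frequency is ω_d = ω_n√(1−ζ²) = 203·√(1−0.766) = 98.3 rad/s.
Peak time t_p = π/ω_d = π/98.3 = 0.0320 s.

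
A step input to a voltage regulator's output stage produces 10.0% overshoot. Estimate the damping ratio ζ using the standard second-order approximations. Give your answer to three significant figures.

ζ = −ln(OS)/√(π² + (ln OS)²). With OS = 0.100, ln OS = −2.303 and ζ = 2.303/3.895 = 0.591.

ζ ≈ 0.591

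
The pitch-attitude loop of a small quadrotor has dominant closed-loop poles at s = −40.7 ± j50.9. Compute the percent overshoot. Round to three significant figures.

%OS ≈ 8.11%

|pole| = ω_n = √(40.7² + 50.9²) = 65.2 rad/s; ζ = cos θ = σ/ω_n = 0.625.
%OS = 100·exp(−πζ/√(1−ζ²)) = 8.11%.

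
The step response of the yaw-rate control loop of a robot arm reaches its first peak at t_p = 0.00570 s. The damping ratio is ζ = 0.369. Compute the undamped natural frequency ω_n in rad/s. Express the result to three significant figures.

Peak time t_p = π/ω_d, so ω_d = π/t_p = π/0.00570 = 551 rad/s.
ω_n = ω_d/√(1−ζ²) = 551/√0.864 = 593 rad/s.

ω_n ≈ 593 rad/s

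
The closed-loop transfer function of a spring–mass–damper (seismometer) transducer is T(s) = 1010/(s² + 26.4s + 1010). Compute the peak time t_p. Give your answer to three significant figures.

t_p ≈ 0.109 s

Matching coefficients with s² + 2ζω_n s + ω_n² gives ω_n² = 1010 ⇒ ω_n = 31.8 rad/s, and ζ = 26.4/(2ω_n) = 0.415.
ω_d = ω_n√(1−ζ²) = 28.9 rad/s. Then t_p = π/ω_d = 0.109 s.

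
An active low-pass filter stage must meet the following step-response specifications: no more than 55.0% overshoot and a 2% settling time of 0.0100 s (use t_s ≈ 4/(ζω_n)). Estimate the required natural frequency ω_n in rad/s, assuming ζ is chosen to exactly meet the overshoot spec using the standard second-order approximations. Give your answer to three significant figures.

ω_n ≈ 2140 rad/s

Inverting the overshoot relation: ζ = |ln 0.550|/√(π² + ln²0.550) = 0.187.
Then ω_n = 4/(ζ t_s) = 4/(0.187 × 0.0100) = 2140 rad/s.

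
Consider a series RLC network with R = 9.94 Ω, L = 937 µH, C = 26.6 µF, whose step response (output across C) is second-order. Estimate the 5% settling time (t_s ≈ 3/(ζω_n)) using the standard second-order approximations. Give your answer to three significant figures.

t_s ≈ 0.000566 s

For a series RLC circuit (capacitor voltage as output), ω_n = 1/√(LC) = 1/√(937 µH · 26.6 µF) = 6330 rad/s.
ζ = (R/2)·√(C/L) = (9.94/2)·√(26.6 µF/937 µH) = 0.837.
t_s ≈ 3/(ζω_n) = 0.000566 s.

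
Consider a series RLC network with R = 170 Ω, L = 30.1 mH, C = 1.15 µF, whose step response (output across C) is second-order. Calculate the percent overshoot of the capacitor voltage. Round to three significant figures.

For a series RLC circuit (capacitor voltage as output), ω_n = 1/√(LC) = 1/√(30.1 mH · 1.15 µF) = 5370 rad/s.
ζ = (R/2)·√(C/L) = (170/2)·√(1.15 µF/30.1 mH) = 0.525.
Overshoot: exp(−π·0.525/√(1−0.525²)) = 0.144, i.e. 14.4%.

%OS ≈ 14.4%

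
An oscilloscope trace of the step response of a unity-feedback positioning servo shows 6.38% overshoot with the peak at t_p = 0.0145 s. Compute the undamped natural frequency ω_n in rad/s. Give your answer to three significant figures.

ω_n ≈ 288 rad/s

From the overshoot, ζ = −ln(OS)/√(π²+ln²(OS)) = 0.659.
From t_p = π/ω_d, ω_d = π/0.0145 = 217 rad/s, so ω_n = ω_d/√(1−ζ²) = 288 rad/s.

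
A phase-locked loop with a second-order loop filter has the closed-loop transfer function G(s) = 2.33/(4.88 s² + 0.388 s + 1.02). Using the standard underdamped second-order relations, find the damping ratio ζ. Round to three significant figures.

ζ ≈ 0.0870

Dividing through by 4.88: denominator becomes s² + 0.07951 s + 0.2090.
So ω_n = √0.2090 = 0.457 rad/s and ζ = 0.07951/(2·0.457) = 0.0870.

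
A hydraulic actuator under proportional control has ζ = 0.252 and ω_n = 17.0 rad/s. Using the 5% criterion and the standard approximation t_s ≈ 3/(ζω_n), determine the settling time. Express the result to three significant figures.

t_s ≈ 3/(ζω_n) = 3/(0.252 × 17.0) = 0.700 s.

t_s ≈ 0.700 s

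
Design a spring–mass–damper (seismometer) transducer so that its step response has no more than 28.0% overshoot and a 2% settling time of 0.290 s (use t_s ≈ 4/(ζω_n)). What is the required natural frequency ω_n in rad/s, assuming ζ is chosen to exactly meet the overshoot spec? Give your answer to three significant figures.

Inverting the overshoot relation: ζ = |ln 0.280|/√(π² + ln²0.280) = 0.376.
Then ω_n = 4/(ζ t_s) = 4/(0.376 × 0.290) = 36.7 rad/s.

ω_n ≈ 36.7 rad/s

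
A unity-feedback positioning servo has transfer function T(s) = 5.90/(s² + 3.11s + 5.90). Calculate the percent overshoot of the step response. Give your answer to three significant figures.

%OS ≈ 7.29%

Comparing the denominator to s² + 2ζω_n s + ω_n²: ω_n = √5.90 = 2.43 rad/s, and 2ζω_n = 3.11 so ζ = 3.11/(2·2.43) = 0.640.
Overshoot: exp(−π·0.640/√(1−0.640²)) = 0.0729, i.e. 7.29%.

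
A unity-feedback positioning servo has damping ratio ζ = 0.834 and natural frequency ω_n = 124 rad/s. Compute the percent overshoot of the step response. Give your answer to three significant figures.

For an underdamped second-order system, %OS = 100·exp(−πζ/√(1−ζ²)).
πζ/√(1−ζ²) = π·0.834/√(1−0.696) = 4.749, so %OS = 100·e^(−4.749) = 0.866%.

%OS ≈ 0.866%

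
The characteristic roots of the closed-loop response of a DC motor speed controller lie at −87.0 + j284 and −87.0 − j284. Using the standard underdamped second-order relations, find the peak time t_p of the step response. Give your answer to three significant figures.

t_p ≈ 0.0111 s

t_p = π/ω_d with ω_d = 284 (the imaginary part), so t_p = 0.0111 s.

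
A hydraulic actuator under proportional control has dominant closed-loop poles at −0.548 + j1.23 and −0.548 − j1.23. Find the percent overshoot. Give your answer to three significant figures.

The poles are at −σ ± jω_d with σ = 0.548 and ω_d = 1.23, so ω_n = √(σ²+ω_d²) = 1.35 rad/s and ζ = σ/ω_n = 0.407.
%OS = 100 e^{−πζ/√(1−ζ²)} with ζ = 0.407 gives 24.7%.

%OS ≈ 24.7%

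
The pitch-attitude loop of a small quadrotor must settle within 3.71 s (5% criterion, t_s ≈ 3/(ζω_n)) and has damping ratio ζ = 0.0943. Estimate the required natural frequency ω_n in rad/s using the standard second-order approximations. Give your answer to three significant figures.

Rearranging t_s ≈ 3/(ζω_n) gives ω_n = 3/(ζ·t_s) = 3/(0.0943 × 3.71) = 8.58 rad/s.

ω_n ≈ 8.58 rad/s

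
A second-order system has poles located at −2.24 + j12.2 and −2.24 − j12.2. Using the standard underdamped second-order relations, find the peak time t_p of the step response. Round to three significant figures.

t_p ≈ 0.258 s

t_p = π/ω_d with ω_d = 12.2 (the imaginary part), so t_p = 0.258 s.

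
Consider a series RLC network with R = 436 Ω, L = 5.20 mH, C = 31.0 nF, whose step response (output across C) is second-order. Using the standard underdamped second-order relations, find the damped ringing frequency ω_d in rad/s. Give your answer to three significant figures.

ω_d ≈ 66700 rad/s

For a series RLC circuit (capacitor voltage as output), ω_n = 1/√(LC) = 1/√(5.20 mH · 31.0 nF) = 78800 rad/s.
ζ = (R/2)·√(C/L) = (436/2)·√(31.0 nF/5.20 mH) = 0.532.
ω_d = ω_n√(1−ζ²) = 66700 rad/s.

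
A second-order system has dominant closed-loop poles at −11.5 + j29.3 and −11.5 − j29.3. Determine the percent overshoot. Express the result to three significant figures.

%OS ≈ 29.1%

The poles are at −σ ± jω_d with σ = 11.5 and ω_d = 29.3, so ω_n = √(σ²+ω_d²) = 31.5 rad/s and ζ = σ/ω_n = 0.365.
%OS = 100 e^{−πζ/√(1−ζ²)} with ζ = 0.365 gives 29.1%.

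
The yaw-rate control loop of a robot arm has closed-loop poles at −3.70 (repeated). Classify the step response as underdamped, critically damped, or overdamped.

Since there is a repeated negative-real pole, the response is critically damped.

critically damped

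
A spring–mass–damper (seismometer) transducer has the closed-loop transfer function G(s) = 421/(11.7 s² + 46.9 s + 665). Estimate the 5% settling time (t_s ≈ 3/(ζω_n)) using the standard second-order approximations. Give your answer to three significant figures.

Dividing through by 11.7: denominator becomes s² + 4.009 s + 56.84.
So ω_n = √56.84 = 7.54 rad/s and ζ = 4.009/(2·7.54) = 0.266.
t_s ≈ 3/(ζω_n) = 1.50 s.

t_s ≈ 1.50 s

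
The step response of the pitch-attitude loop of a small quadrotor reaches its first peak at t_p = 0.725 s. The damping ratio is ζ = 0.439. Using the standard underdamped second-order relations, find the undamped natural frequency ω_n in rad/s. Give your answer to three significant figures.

Peak time t_p = π/ω_d, so ω_d = π/t_p = π/0.725 = 4.33 rad/s.
ω_n = ω_d/√(1−ζ²) = 4.33/√0.807 = 4.82 rad/s.

ω_n ≈ 4.82 rad/s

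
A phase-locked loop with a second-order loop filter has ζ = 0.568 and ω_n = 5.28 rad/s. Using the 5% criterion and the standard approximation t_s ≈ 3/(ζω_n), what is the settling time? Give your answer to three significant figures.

t_s ≈ 3/(ζω_n) = 3/(0.568 × 5.28) = 1.00 s.

t_s ≈ 1.00 s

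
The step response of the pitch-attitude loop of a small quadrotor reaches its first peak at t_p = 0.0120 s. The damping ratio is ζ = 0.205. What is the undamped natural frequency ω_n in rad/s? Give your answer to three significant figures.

ω_n ≈ 267 rad/s

Peak time t_p = π/ω_d, so ω_d = π/t_p = π/0.0120 = 262 rad/s.
ω_n = ω_d/√(1−ζ²) = 262/√0.958 = 267 rad/s.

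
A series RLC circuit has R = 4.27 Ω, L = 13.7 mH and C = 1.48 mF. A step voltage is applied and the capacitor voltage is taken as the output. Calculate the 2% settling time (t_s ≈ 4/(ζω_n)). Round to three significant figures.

t_s ≈ 0.0257 s

For a series RLC circuit (capacitor voltage as output), ω_n = 1/√(LC) = 1/√(13.7 mH · 1.48 mF) = 222 rad/s.
ζ = (R/2)·√(C/L) = (4.27/2)·√(1.48 mF/13.7 mH) = 0.702.
t_s ≈ 4/(ζω_n) = 0.0257 s.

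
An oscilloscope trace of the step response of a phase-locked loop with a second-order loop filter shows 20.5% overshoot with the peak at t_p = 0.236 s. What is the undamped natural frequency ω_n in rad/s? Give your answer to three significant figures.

ω_n ≈ 14.9 rad/s

The overshoot fixes ζ = −ln(OS)/√(π²+ln²(OS)) = 0.450.
From t_p = π/ω_d, ω_d = π/0.236 = 13.3 rad/s, so ω_n = ω_d/√(1−ζ²) = 14.9 rad/s.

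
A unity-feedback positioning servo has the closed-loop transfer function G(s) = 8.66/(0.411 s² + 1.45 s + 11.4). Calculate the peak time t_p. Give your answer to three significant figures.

Dividing through by 0.411: denominator becomes s² + 3.528 s + 27.74.
So ω_n = √27.74 = 5.27 rad/s and ζ = 3.528/(2·5.27) = 0.335.
ω_d = 5.27·√(1 − 0.335²) = 4.96 rad/s. t_p = π/ω_d = 0.633 s.

t_p ≈ 0.633 s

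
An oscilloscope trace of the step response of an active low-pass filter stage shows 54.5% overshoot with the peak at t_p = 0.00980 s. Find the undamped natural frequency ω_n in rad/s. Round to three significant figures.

ω_n ≈ 326 rad/s

ζ from %OS: ζ = |ln 0.545|/√(π²+ln²0.545) = 0.190.
t_p = π/ω_d ⇒ ω_d = 321 rad/s; then ω_n = ω_d/√(1−ζ²) = 326 rad/s.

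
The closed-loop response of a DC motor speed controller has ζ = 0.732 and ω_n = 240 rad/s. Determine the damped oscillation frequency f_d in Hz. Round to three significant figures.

f_d ≈ 26.0 Hz

ω_d = ω_n√(1−ζ²) = 240·√0.464 = 164 rad/s.
f_d = ω_d/(2π) = 26.0 Hz.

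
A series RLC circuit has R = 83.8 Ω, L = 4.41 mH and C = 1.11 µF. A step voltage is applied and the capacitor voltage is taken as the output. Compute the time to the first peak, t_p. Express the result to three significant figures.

For a series RLC circuit (capacitor voltage as output), ω_n = 1/√(LC) = 1/√(4.41 mH · 1.11 µF) = 14300 rad/s.
ζ = (R/2)·√(C/L) = (83.8/2)·√(1.11 µF/4.41 mH) = 0.665.
The damped frequency ω_d = ω_n√(1−ζ²) = 10700 rad/s. t_p = π/ω_d = 0.000294 s.

t_p ≈ 0.000294 s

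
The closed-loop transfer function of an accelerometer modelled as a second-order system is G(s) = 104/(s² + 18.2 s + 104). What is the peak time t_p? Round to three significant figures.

Comparing the denominator to s² + 2ζω_n s + ω_n²: ω_n = √104 = 10.2 rad/s, and 2ζω_n = 18.2 so ζ = 18.2/(2·10.2) = 0.892.
The damped frequency ω_d = ω_n√(1−ζ²) = 4.60 rad/s. Then t_p = π/ω_d = 0.682 s.

t_p ≈ 0.682 s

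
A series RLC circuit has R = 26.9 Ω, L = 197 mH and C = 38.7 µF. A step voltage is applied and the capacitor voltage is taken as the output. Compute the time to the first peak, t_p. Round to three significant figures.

For a series RLC circuit (capacitor voltage as output), ω_n = 1/√(LC) = 1/√(197 mH · 38.7 µF) = 362 rad/s.
ζ = (R/2)·√(C/L) = (26.9/2)·√(38.7 µF/197 mH) = 0.189.
ω_d = 362·√(1 − 0.189²) = 356 rad/s. t_p = π/ω_d = 0.00883 s.

t_p ≈ 0.00883 s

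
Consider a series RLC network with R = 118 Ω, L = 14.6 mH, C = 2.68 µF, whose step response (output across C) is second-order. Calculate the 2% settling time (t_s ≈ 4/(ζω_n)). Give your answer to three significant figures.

t_s ≈ 0.000990 s

For a series RLC circuit (capacitor voltage as output), ω_n = 1/√(LC) = 1/√(14.6 mH · 2.68 µF) = 5060 rad/s.
ζ = (R/2)·√(C/L) = (118/2)·√(2.68 µF/14.6 mH) = 0.799.
t_s ≈ 4/(ζω_n) = 0.000990 s.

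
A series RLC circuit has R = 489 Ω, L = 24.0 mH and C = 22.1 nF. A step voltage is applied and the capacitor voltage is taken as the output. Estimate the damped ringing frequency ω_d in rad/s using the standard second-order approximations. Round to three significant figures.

ω_d ≈ 42200 rad/s

For a series RLC circuit (capacitor voltage as output), ω_n = 1/√(LC) = 1/√(24.0 mH · 22.1 nF) = 43400 rad/s.
ζ = (R/2)·√(C/L) = (489/2)·√(22.1 nF/24.0 mH) = 0.235.
ω_d = ω_n√(1−ζ²) = 42200 rad/s.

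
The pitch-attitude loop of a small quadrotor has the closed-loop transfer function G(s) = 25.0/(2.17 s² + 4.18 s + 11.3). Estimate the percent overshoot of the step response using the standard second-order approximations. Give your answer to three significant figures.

%OS ≈ 23.2%

Dividing through by 2.17: denominator becomes s² + 1.926 s + 5.207.
So ω_n = √5.207 = 2.28 rad/s and ζ = 1.926/(2·2.28) = 0.422.
%OS = 100 e^{−πζ/√(1−ζ²)} with ζ = 0.422 gives 23.2%.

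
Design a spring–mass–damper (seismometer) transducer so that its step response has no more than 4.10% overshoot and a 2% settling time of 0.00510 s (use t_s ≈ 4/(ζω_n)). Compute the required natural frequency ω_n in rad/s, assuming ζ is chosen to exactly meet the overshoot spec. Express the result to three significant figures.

ω_n ≈ 1100 rad/s

ζ = −ln(OS)/√(π² + (ln OS)²). With OS = 0.0410, ln OS = −3.194 and ζ = 3.194/4.480 = 0.713.
From t_s ≈ 4/(ζω_n): ω_n = 4/(ζ·t_s) = 4/(0.713·0.00510) = 1100 rad/s.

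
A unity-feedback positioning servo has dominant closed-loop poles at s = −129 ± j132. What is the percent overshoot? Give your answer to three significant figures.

%OS ≈ 4.64%

The poles are at −σ ± jω_d with σ = 129 and ω_d = 132, so ω_n = √(σ²+ω_d²) = 185 rad/s and ζ = σ/ω_n = 0.699.
Overshoot: exp(−π·0.699/√(1−0.699²)) = 0.0464, i.e. 4.64%.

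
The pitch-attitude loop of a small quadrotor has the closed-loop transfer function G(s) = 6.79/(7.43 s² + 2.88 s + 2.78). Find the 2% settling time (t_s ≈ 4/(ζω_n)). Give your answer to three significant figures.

Dividing through by 7.43: denominator becomes s² + 0.3876 s + 0.3742.
So ω_n = √0.3742 = 0.612 rad/s and ζ = 0.3876/(2·0.612) = 0.317.
t_s ≈ 4/(ζω_n) = 20.6 s.

t_s ≈ 20.6 s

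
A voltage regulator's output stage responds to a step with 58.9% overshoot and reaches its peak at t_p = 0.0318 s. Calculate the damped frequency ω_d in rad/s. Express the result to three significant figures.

t_p = π/ω_d, so ω_d = π/0.0318 = 98.8 rad/s.

ω_d ≈ 98.8 rad/s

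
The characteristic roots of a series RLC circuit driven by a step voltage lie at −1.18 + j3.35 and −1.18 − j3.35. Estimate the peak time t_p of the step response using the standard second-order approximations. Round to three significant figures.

t_p = π/ω_d with ω_d = 3.35 (the imaginary part), so t_p = 0.938 s.

t_p ≈ 0.938 s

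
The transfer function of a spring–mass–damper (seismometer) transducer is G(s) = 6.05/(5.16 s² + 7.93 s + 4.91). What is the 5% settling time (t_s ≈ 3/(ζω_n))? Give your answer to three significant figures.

t_s ≈ 3.90 s

Dividing through by 5.16: denominator becomes s² + 1.537 s + 0.9516.
So ω_n = √0.9516 = 0.975 rad/s and ζ = 1.537/(2·0.975) = 0.788.
t_s ≈ 3/(ζω_n) = 3.90 s.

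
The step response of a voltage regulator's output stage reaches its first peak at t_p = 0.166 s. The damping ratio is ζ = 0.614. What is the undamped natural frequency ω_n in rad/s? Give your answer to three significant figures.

ω_n ≈ 24.0 rad/s

Peak time t_p = π/ω_d, so ω_d = π/t_p = π/0.166 = 18.9 rad/s.
ω_n = ω_d/√(1−ζ²) = 18.9/√0.623 = 24.0 rad/s.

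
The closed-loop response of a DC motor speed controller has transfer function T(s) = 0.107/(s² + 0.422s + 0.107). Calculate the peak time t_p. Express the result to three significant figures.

Comparing the denominator to s² + 2ζω_n s + ω_n²: ω_n = √0.107 = 0.327 rad/s, and 2ζω_n = 0.422 so ζ = 0.422/(2·0.327) = 0.645.
The damped frequency ω_d = ω_n√(1−ζ²) = 0.250 rad/s. Then t_p = π/ω_d = 12.6 s.

t_p ≈ 12.6 s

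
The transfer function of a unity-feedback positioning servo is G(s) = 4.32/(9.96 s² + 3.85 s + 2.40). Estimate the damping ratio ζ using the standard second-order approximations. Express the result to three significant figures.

Dividing through by 9.96: denominator becomes s² + 0.3865 s + 0.2410.
So ω_n = √0.2410 = 0.491 rad/s and ζ = 0.3865/(2·0.491) = 0.394.

ζ ≈ 0.394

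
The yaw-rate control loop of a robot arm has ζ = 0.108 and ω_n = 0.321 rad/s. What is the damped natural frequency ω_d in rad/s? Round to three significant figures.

ω_d ≈ 0.319 rad/s

ω_d = ω_n√(1−ζ²) = 0.321·√0.988 = 0.319 rad/s.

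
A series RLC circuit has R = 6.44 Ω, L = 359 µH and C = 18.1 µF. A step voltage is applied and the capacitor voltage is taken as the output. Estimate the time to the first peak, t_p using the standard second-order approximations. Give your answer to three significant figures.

t_p ≈ 0.000367 s

For a series RLC circuit (capacitor voltage as output), ω_n = 1/√(LC) = 1/√(359 µH · 18.1 µF) = 12400 rad/s.
ζ = (R/2)·√(C/L) = (6.44/2)·√(18.1 µF/359 µH) = 0.723.
ω_d = ω_n√(1−ζ²) = 8570 rad/s. t_p = π/ω_d = 0.000367 s.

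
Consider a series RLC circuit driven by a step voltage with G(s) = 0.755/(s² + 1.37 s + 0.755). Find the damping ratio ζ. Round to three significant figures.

ω_n = √0.755 = 0.869 rad/s; ζ = 1.37/(2·0.869) = 0.788.

ζ ≈ 0.788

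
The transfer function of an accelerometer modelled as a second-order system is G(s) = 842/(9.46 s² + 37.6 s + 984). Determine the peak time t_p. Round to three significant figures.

t_p ≈ 0.314 s

Dividing through by 9.46: denominator becomes s² + 3.975 s + 104.0.
So ω_n = √104.0 = 10.2 rad/s and ζ = 3.975/(2·10.2) = 0.195.
The damped frequency ω_d = ω_n√(1−ζ²) = 10.0 rad/s. t_p = π/ω_d = 0.314 s.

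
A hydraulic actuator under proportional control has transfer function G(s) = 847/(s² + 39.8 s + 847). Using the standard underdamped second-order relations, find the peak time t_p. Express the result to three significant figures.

t_p ≈ 0.148 s

ω_n = √847 = 29.1 rad/s; ζ = 39.8/(2·29.1) = 0.684.
The damped frequency ω_d = ω_n√(1−ζ²) = 21.2 rad/s. Then t_p = π/ω_d = 0.148 s.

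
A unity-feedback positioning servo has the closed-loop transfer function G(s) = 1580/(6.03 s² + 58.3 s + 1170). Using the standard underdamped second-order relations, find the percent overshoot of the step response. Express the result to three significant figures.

%OS ≈ 31.3%

Dividing through by 6.03: denominator becomes s² + 9.668 s + 194.0.
So ω_n = √194.0 = 13.9 rad/s and ζ = 9.668/(2·13.9) = 0.347.
%OS = 100·exp(−πζ/√(1−ζ²)) = 31.3%.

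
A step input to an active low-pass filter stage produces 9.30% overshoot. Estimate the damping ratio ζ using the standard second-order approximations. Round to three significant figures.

ζ ≈ 0.603

Inverting the overshoot relation: ζ = |ln 0.0930|/√(π² + ln²0.0930) = 0.603.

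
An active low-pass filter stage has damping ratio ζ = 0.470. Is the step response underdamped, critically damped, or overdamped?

underdamped

Since ζ = 0.470 < 1, the system is underdamped.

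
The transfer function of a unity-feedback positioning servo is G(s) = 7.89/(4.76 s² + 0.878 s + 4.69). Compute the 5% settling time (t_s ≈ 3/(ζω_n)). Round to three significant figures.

Dividing through by 4.76: denominator becomes s² + 0.1845 s + 0.9853.
So ω_n = √0.9853 = 0.993 rad/s and ζ = 0.1845/(2·0.993) = 0.0929.
t_s ≈ 3/(ζω_n) = 32.5 s.

t_s ≈ 32.5 s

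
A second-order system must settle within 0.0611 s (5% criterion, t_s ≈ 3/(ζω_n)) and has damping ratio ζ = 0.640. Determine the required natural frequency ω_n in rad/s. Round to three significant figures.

Rearranging t_s ≈ 3/(ζω_n) gives ω_n = 3/(ζ·t_s) = 3/(0.640 × 0.0611) = 76.7 rad/s.

ω_n ≈ 76.7 rad/s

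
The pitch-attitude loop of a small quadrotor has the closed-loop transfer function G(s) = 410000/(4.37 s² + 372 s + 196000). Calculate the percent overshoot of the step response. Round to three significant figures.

%OS ≈ 52.5%

Dividing through by 4.37: denominator becomes s² + 85.13 s + 44850.
So ω_n = √44850 = 212 rad/s and ζ = 85.13/(2·212) = 0.201.
Overshoot: exp(−π·0.201/√(1−0.201²)) = 0.525, i.e. 52.5%.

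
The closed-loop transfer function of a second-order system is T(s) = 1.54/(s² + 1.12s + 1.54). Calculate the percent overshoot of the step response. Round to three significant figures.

%OS ≈ 20.4%

ω_n = √1.54 = 1.24 rad/s; ζ = 1.12/(2·1.24) = 0.451.
Overshoot: exp(−π·0.451/√(1−0.451²)) = 0.204, i.e. 20.4%.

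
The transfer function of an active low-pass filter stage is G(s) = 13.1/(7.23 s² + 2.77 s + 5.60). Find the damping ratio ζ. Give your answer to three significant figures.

Dividing through by 7.23: denominator becomes s² + 0.3831 s + 0.7746.
So ω_n = √0.7746 = 0.880 rad/s and ζ = 0.3831/(2·0.880) = 0.218.

ζ ≈ 0.218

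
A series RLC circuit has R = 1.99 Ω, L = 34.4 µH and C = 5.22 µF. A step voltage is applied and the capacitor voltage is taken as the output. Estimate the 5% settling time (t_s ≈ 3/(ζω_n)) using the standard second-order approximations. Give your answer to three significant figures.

For a series RLC circuit (capacitor voltage as output), ω_n = 1/√(LC) = 1/√(34.4 µH · 5.22 µF) = 74600 rad/s.
ζ = (R/2)·√(C/L) = (1.99/2)·√(5.22 µF/34.4 µH) = 0.388.
t_s ≈ 3/(ζω_n) = 0.000104 s.

t_s ≈ 0.000104 s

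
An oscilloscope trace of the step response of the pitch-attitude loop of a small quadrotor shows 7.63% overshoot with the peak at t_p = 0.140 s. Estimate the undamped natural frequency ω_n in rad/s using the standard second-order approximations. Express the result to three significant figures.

ω_n ≈ 29.0 rad/s

From the overshoot, ζ = −ln(OS)/√(π²+ln²(OS)) = 0.634.
t_p = π/ω_d ⇒ ω_d = 22.4 rad/s; then ω_n = ω_d/√(1−ζ²) = 29.0 rad/s.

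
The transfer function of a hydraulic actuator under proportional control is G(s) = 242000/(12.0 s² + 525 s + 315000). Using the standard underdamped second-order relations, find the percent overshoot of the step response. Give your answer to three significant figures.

Dividing through by 12.0: denominator becomes s² + 43.75 s + 26250.
So ω_n = √26250 = 162 rad/s and ζ = 43.75/(2·162) = 0.135.
%OS = 100 e^{−πζ/√(1−ζ²)} with ζ = 0.135 gives 65.2%.

%OS ≈ 65.2%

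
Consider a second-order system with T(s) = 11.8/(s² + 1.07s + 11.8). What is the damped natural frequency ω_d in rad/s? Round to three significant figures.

ω_d ≈ 3.39 rad/s

Comparing the denominator to s² + 2ζω_n s + ω_n²: ω_n = √11.8 = 3.44 rad/s, and 2ζω_n = 1.07 so ζ = 1.07/(2·3.44) = 0.156.
ω_d = ω_n√(1−ζ²) = 3.39 rad/s.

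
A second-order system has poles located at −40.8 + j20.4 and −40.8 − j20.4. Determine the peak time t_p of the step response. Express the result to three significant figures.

t_p = π/ω_d with ω_d = 20.4 (the imaginary part), so t_p = 0.154 s.

t_p ≈ 0.154 s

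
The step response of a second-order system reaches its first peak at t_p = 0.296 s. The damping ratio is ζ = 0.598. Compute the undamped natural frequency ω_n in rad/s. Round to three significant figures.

ω_n ≈ 13.2 rad/s

Peak time t_p = π/ω_d, so ω_d = π/t_p = π/0.296 = 10.6 rad/s.
ω_n = ω_d/√(1−ζ²) = 10.6/√0.642 = 13.2 rad/s.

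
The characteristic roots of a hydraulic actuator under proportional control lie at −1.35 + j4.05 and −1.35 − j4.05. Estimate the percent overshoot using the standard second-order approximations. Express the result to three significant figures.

The poles are at −σ ± jω_d with σ = 1.35 and ω_d = 4.05, so ω_n = √(σ²+ω_d²) = 4.27 rad/s and ζ = σ/ω_n = 0.316.
%OS = 100·exp(−πζ/√(1−ζ²)) = 35.1%.

%OS ≈ 35.1%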